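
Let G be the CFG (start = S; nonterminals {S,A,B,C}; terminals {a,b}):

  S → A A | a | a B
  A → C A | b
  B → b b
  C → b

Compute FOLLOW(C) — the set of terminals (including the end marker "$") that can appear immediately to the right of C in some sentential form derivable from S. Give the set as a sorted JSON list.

Compute FIRST by fixpoint:
round 1:
  A via A→b: +{b}
  B via B→b b: +{b}
  C via C→b: +{b}
  S via S→A A: +{b}
  S via S→a: +{a}
  FIRST[S]={a,b}  FIRST[A]={b}  FIRST[B]={b}  FIRST[C]={b}
round 2: done
  FIRST[S]={a,b}  FIRST[A]={b}  FIRST[B]={b}  FIRST[C]={b}

FOLLOW sets:
seed FOLLOW(S) with $
pass 1:
  A→C A: FOLLOW(C) ⊇ FIRST(A) = {b}; new: +{b}
  S→A A: FOLLOW(A) ⊇ FIRST(A) = {b}; new: +{b}
  S→A A: FOLLOW(A) ⊇ FOLLOW(S) ⊇ {$}; new: +{$}
  S→a B: FOLLOW(B) ⊇ FOLLOW(S) ⊇ {$}; new: +{$}
  FOLLOW[S]={$}  FOLLOW[A]={$,b}  FOLLOW[B]={$}  FOLLOW[C]={b}
pass 2: (stable)
  FOLLOW[S]={$}  FOLLOW[A]={$,b}  FOLLOW[B]={$}  FOLLOW[C]={b}

FOLLOW(C) = ["b"]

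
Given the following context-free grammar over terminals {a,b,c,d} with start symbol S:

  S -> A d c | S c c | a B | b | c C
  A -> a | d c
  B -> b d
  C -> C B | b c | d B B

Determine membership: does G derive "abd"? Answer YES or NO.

Convert to CNF:
  S -> A X5 | S X6 | T1 C | T3 B | b
  A -> T0 T1 | a
  B -> T2 T0
  C -> C B | T0 X4 | T2 T1
  T0 -> d
  T1 -> c
  T2 -> b
  T3 -> a
  X4 -> B B
  X5 -> T0 T1
  X6 -> T1 T1

CYK table (by increasing span):
  cell(0,0) a: {A,T3}  orig:{A}
  cell(1,1) b: {S,T2}  orig:{S}
  cell(2,2) d: {T0}  orig:{}
  cell(0,1) ab: ∅
  cell(1,2) bd: {B}
  cell(0,2) abd: {S}

S ∈ T[0,2] ⇒ YES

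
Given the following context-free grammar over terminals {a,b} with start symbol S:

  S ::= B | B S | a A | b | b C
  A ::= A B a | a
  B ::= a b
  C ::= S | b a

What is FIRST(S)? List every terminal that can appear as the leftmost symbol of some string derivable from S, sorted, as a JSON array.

FIRST iteration:
round 1:
  A via A→a: +{a}
  B via B→a b: +{a}
  C via C→b a: +{b}
  S via S→B: +{a}
  S via S→b: +{b}
  S: {a,b}  A: {a}  B: {a}  C: {b}
round 2:
  C via C→S: +{a}
  S: {a,b}  A: {a}  B: {a}  C: {a,b}
round 3: — fixpoint
  S: {a,b}  A: {a}  B: {a}  C: {a,b}

FIRST(S) = ["a", "b"]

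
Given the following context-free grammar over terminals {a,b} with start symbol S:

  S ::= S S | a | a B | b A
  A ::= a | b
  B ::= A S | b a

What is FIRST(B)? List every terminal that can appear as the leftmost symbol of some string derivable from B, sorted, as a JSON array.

Compute FIRST by fixpoint:
round 1:
  A via A→a: +{a}
  A via A→b: +{b}
  B via B→A S: +{a,b}
  S via S→a: +{a}
  S via S→b A: +{b}
  S: {a,b}  A: {a,b}  B: {a,b}
round 2: done
  S: {a,b}  A: {a,b}  B: {a,b}

FIRST(B) = ["a", "b"]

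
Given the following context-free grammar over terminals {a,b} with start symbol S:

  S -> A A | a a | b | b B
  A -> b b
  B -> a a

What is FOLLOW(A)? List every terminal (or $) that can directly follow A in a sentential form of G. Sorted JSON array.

FIRST sets, iterate to fixpoint:
[1]
  A via A→b b: +{b}
  B via B→a a: +{a}
  S via S→A A: +{b}
  S via S→a a: +{a}
  S: {a,b}  A: {b}  B: {a}
[2] (stable)
  S: {a,b}  A: {b}  B: {a}

FOLLOW sets:
FOLLOW(S) := {$}
round 1:
  S→A A: FOLLOW(A) ⊇ FIRST(A) = {b}; new: +{b}
  S→A A: FOLLOW(A) ⊇ FOLLOW(S) ⊇ {$}; new: +{$}
  S→b B: FOLLOW(B) ⊇ FOLLOW(S) ⊇ {$}; new: +{$}
  FOLLOW(S)={$}  FOLLOW(A)={$,b}  FOLLOW(B)={$}
round 2: (stable)
  FOLLOW(S)={$}  FOLLOW(A)={$,b}  FOLLOW(B)={$}

FOLLOW(A) = ["$", "b"]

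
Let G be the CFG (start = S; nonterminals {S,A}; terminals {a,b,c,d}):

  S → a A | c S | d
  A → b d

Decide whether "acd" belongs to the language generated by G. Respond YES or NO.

Convert to CNF:
  S -> T2 A | T3 S | d
  A -> T0 T1
  T0 -> b
  T1 -> d
  T2 -> a
  T3 -> c

CYK table (by increasing span):
  T[0,0] 'a' = {T2}  orig:{}
  T[1,1] 'c' = {T3}  orig:{}
  T[2,2] 'd' = {S,T1}  orig:{S}
  T[0,1] 'ac' = ∅
  T[1,2] 'cd' = {S}
  T[0,2] 'acd' = ∅

S ∉ T[0,2] ⇒ NO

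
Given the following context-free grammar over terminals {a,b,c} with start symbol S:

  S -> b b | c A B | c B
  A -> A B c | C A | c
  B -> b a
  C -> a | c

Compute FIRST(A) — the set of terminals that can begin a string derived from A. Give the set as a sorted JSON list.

FIRST iteration:
pass 1:
  A via A→c: +{c}
  B via B→b a: +{b}
  C via C→a: +{a}
  C via C→c: +{c}
  S via S→b b: +{b}
  S via S→c A B: +{c}
  FIRST(S)={b,c}  FIRST(A)={c}  FIRST(B)={b}  FIRST(C)={a,c}
pass 2:
  A via A→C A: +{a}
  FIRST(S)={b,c}  FIRST(A)={a,c}  FIRST(B)={b}  FIRST(C)={a,c}
pass 3: (stable)
  FIRST(S)={b,c}  FIRST(A)={a,c}  FIRST(B)={b}  FIRST(C)={a,c}

FIRST(A) = ["a", "c"]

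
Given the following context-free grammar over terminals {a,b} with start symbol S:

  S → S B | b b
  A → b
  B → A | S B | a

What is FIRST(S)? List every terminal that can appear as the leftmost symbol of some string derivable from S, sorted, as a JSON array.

Compute FIRST by fixpoint:
iter 1:
  A via A→b: +{b}
  B via B→A: +{b}
  B via B→a: +{a}
  S via S→b b: +{b}
  FIRST(S)={b}  FIRST(A)={b}  FIRST(B)={a,b}
iter 2: done
  FIRST(S)={b}  FIRST(A)={b}  FIRST(B)={a,b}

FIRST(S) = ["b"]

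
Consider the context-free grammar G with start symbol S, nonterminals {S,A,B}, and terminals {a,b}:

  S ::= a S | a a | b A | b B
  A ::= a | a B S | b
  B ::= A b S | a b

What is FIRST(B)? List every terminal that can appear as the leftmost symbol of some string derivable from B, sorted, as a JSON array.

Compute FIRST by fixpoint:
iter 1:
  A via A→a: +{a}
  A via A→b: +{b}
  B via B→A b S: +{a,b}
  S via S→a S: +{a}
  S via S→b A: +{b}
  S: {a,b}  A: {a,b}  B: {a,b}
iter 2: (stable)
  S: {a,b}  A: {a,b}  B: {a,b}

FIRST(B) = ["a", "b"]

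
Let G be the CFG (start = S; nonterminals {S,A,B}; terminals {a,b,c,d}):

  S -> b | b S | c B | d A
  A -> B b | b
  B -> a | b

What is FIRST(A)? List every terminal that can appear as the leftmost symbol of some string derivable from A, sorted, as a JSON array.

FIRST sets, iterate to fixpoint:
[1]
  A via A→b: +{b}
  B via B→a: +{a}
  B via B→b: +{b}
  S via S→b: +{b}
  S via S→c B: +{c}
  S via S→d A: +{d}
  FIRST[S]={b,c,d}  FIRST[A]={b}  FIRST[B]={a,b}
[2]
  A via A→B b: +{a}
  FIRST[S]={b,c,d}  FIRST[A]={a,b}  FIRST[B]={a,b}
[3] (stable)
  FIRST[S]={b,c,d}  FIRST[A]={a,b}  FIRST[B]={a,b}

FIRST(A) = ["a", "b"]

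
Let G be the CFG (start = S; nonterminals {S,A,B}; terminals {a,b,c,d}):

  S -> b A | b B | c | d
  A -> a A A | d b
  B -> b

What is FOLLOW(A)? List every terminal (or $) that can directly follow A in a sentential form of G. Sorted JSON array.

FIRST sets, iterate to fixpoint:
iter 1:
  A via A→a A A: +{a}
  A via A→d b: +{d}
  B via B→b: +{b}
  S via S→b A: +{b}
  S via S→c: +{c}
  S via S→d: +{d}
  S: {b,c,d}  A: {a,d}  B: {b}
iter 2: — fixpoint
  S: {b,c,d}  A: {a,d}  B: {b}

FOLLOW sets:
FOLLOW(S) := {$}
round 1:
  A→a A A: FOLLOW(A) ⊇ FIRST(A) = {a,d}; new: +{a,d}
  S→b A: FOLLOW(A) ⊇ FOLLOW(S) ⊇ {$}; new: +{$}
  S→b B: FOLLOW(B) ⊇ FOLLOW(S) ⊇ {$}; new: +{$}
  S: {$}  A: {$,a,d}  B: {$}
round 2: — fixpoint
  S: {$}  A: {$,a,d}  B: {$}

FOLLOW(A) = ["$", "a", "d"]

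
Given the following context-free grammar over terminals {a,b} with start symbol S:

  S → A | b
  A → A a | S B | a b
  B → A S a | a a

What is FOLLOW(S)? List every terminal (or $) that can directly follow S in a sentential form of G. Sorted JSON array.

Compute FIRST by fixpoint:
iter 1:
  A via A→a b: +{a}
  B via B→A S a: +{a}
  S via S→A: +{a}
  S via S→b: +{b}
  FIRST[S]={a,b}  FIRST[A]={a}  FIRST[B]={a}
iter 2:
  A via A→S B: +{b}
  B via B→A S a: +{b}
  FIRST[S]={a,b}  FIRST[A]={a,b}  FIRST[B]={a,b}
iter 3: done
  FIRST[S]={a,b}  FIRST[A]={a,b}  FIRST[B]={a,b}

FOLLOW iteration:
initialize: $ ∈ FOLLOW(S)
[1]
  A→A a: FOLLOW(A) ⊇ FIRST(a) = {a}; new: +{a}
  A→S B: FOLLOW(S) ⊇ FIRST(B) = {a,b}; new: +{a,b}
  A→S B: FOLLOW(B) ⊇ FOLLOW(A) ⊇ {a}; new: +{a}
  B→A S a: FOLLOW(A) ⊇ FIRST(S) = {a,b}; new: +{b}
  S→A: FOLLOW(A) ⊇ FOLLOW(S) ⊇ {$,a,b}; new: +{$}
  FOLLOW[S]={$,a,b}  FOLLOW[A]={$,a,b}  FOLLOW[B]={a}
[2]
  A→S B: FOLLOW(B) ⊇ FOLLOW(A) ⊇ {$,a,b}; new: +{$,b}
  FOLLOW[S]={$,a,b}  FOLLOW[A]={$,a,b}  FOLLOW[B]={$,a,b}
[3] — fixpoint
  FOLLOW[S]={$,a,b}  FOLLOW[A]={$,a,b}  FOLLOW[B]={$,a,b}

FOLLOW(S) = ["$", "a", "b"]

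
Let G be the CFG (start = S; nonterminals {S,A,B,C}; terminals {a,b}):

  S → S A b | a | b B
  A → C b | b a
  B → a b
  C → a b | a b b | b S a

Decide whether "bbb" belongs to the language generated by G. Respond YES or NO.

CNF form of G:
  S -> S X4 | T0 B | a
  A -> C T0 | T0 T1
  B -> T1 T0
  C -> T0 X3 | T1 T0 | T1 X2
  T0 -> b
  T1 -> a
  X2 -> T0 T0
  X3 -> S T1
  X4 -> A T0

Fill CYK table bottom-up:
  T[0,0] 'b' = {T0}  orig:{}
  T[1,1] 'b' = {T0}  orig:{}
  T[2,2] 'b' = {T0}  orig:{}
  T[0,1] 'bb' = {X2}  orig:{}
  T[1,2] 'bb' = {X2}  orig:{}
  T[0,2] 'bbb' = ∅

S ∉ T[0,2] ⇒ NO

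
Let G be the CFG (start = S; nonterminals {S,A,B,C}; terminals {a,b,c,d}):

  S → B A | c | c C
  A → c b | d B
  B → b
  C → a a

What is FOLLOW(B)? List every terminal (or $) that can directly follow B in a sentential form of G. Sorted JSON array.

FIRST iteration:
[1]
  A via A→c b: +{c}
  A via A→d B: +{d}
  B via B→b: +{b}
  C via C→a a: +{a}
  S via S→B A: +{b}
  S via S→c: +{c}
  FIRST(S)={b,c}  FIRST(A)={c,d}  FIRST(B)={b}  FIRST(C)={a}
[2] (stable)
  FIRST(S)={b,c}  FIRST(A)={c,d}  FIRST(B)={b}  FIRST(C)={a}

Compute FOLLOW by fixpoint:
FOLLOW(S) := {$}
[1]
  S→B A: FOLLOW(B) ⊇ FIRST(A) = {c,d}; new: +{c,d}
  S→B A: FOLLOW(A) ⊇ FOLLOW(S) ⊇ {$}; new: +{$}
  S→c C: FOLLOW(C) ⊇ FOLLOW(S) ⊇ {$}; new: +{$}
  FOLLOW(S)={$}  FOLLOW(A)={$}  FOLLOW(B)={c,d}  FOLLOW(C)={$}
[2]
  A→d B: FOLLOW(B) ⊇ FOLLOW(A) ⊇ {$}; new: +{$}
  FOLLOW(S)={$}  FOLLOW(A)={$}  FOLLOW(B)={$,c,d}  FOLLOW(C)={$}
[3] — fixpoint
  FOLLOW(S)={$}  FOLLOW(A)={$}  FOLLOW(B)={$,c,d}  FOLLOW(C)={$}

FOLLOW(B) = ["$", "c", "d"]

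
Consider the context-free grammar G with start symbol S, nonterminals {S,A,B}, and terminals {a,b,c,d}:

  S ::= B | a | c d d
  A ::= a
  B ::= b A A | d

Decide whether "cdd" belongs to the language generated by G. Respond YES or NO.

CNF form of G:
  S -> T0 X4 | T1 X5 | a | d
  A -> a
  B -> T0 X3 | d
  T0 -> b
  T1 -> c
  T2 -> d
  X3 -> A A
  X4 -> A A
  X5 -> T2 T2

CYK fill:
  cell(0,0) c: {T1}  orig:{}
  cell(1,1) d: {B,S,T2}  orig:{B,S}
  cell(2,2) d: {B,S,T2}  orig:{B,S}
  cell(0,1) cd: ∅
  cell(1,2) dd: {X5}  orig:{}
  cell(0,2) cdd: {S}

S ∈ T[0,2] ⇒ YES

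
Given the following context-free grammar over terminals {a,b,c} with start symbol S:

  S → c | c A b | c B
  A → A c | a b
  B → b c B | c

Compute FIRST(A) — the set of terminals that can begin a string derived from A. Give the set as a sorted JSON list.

FIRST iteration:
iter 1:
  A via A→a b: +{a}
  B via B→b c B: +{b}
  B via B→c: +{c}
  S via S→c: +{c}
  S: {c}  A: {a}  B: {b,c}
iter 2: (stable)
  S: {c}  A: {a}  B: {b,c}

FIRST(A) = ["a"]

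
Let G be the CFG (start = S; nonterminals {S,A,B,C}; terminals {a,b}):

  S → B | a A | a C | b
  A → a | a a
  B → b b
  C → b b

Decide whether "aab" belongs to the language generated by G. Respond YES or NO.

Convert to CNF:
  S -> T0 A | T0 C | T1 T1 | b
  A -> T0 T0 | a
  B -> T1 T1
  C -> T1 T1
  T0 -> a
  T1 -> b

Fill CYK table bottom-up:
  [0..0]={A,T0}  "a"  orig:{A}
  [1..1]={A,T0}  "a"  orig:{A}
  [2..2]={S,T1}  "b"  orig:{S}
  [0..1]={A,S}  "aa"
  [1..2]=∅  "ab"
  [0..2]=∅  "aab"

S ∉ T[0,2] ⇒ NO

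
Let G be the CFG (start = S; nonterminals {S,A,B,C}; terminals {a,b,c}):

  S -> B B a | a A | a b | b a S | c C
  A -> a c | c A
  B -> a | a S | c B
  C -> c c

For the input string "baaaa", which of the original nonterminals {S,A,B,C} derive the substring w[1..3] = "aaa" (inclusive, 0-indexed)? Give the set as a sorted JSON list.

Convert to CNF:
  S -> B X3 | T0 A | T0 T2 | T1 C | T2 X4
  A -> T0 T1 | T1 A
  B -> T0 S | T1 B | a
  C -> T1 T1
  T0 -> a
  T1 -> c
  T2 -> b
  X3 -> B T0
  X4 -> T0 S

CYK fill, restricted to cells inside w[1..3]:
  cell(1,1) a: {B,T0}  orig:{B}
  cell(2,2) a: {B,T0}  orig:{B}
  cell(3,3) a: {B,T0}  orig:{B}
  cell(1,2) aa: {X3}  orig:{}
  cell(2,3) aa: {X3}  orig:{}
  cell(1,3) aaa: {S}

Original NTs in T[1,3] deriving "aaa": ["S"]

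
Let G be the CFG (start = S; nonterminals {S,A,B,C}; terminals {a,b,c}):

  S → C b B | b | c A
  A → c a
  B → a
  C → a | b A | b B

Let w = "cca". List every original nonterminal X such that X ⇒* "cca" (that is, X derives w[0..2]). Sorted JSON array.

Convert to CNF:
  S -> C X3 | T0 A | b
  A -> T0 T1
  B -> a
  C -> T2 A | T2 B | a
  T0 -> c
  T1 -> a
  T2 -> b
  X3 -> T2 B

CYK fill (cells [i..j] with 0 ≤ i ≤ j ≤ 2 only):
  [0..0]={T0}  "c"  orig:{}
  [1..1]={T0}  "c"  orig:{}
  [2..2]={B,C,T1}  "a"  orig:{B,C}
  [0..1]=∅  "cc"
  [1..2]={A}  "ca"
  [0..2]={S}  "cca"

Original NTs in T[0,2] deriving "cca": ["S"]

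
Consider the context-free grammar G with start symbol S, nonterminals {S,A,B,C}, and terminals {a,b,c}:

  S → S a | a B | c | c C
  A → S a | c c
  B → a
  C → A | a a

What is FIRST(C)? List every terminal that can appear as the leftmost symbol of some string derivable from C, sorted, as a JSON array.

FIRST iteration:
[1]
  A via A→c c: +{c}
  B via B→a: +{a}
  C via C→A: +{c}
  C via C→a a: +{a}
  S via S→a B: +{a}
  S via S→c: +{c}
  S: {a,c}  A: {c}  B: {a}  C: {a,c}
[2]
  A via A→S a: +{a}
  S: {a,c}  A: {a,c}  B: {a}  C: {a,c}
[3] (stable)
  S: {a,c}  A: {a,c}  B: {a}  C: {a,c}

FIRST(C) = ["a", "c"]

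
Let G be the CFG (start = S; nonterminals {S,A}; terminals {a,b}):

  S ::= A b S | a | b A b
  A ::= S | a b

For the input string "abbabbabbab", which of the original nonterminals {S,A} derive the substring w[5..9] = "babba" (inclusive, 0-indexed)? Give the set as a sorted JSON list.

Convert to CNF:
  S -> A X4 | T0 X5 | a
  A -> A X2 | T0 X3 | T1 T0 | a
  T0 -> b
  T1 -> a
  X2 -> T0 S
  X3 -> A T0
  X4 -> T0 S
  X5 -> A T0

Fill CYK table bottom-up, restricted to cells inside w[5..9]:
  cell(5,5) b: {T0}  orig:{}
  cell(6,6) a: {A,S,T1}  orig:{A,S}
  cell(7,7) b: {T0}  orig:{}
  cell(8,8) b: {T0}  orig:{}
  cell(9,9) a: {A,S,T1}  orig:{A,S}
  cell(5,6) ba: {X2,X4}  orig:{}
  cell(6,7) ab: {A,X3,X5}  orig:{A}
  cell(7,8) bb: ∅
  cell(8,9) ba: {X2,X4}  orig:{}
  cell(5,7) bab: {A,S}
  cell(6,8) abb: {X3,X5}  orig:{}
  cell(7,9) bba: ∅
  cell(5,8) babb: {A,S,X3,X5}  orig:{A,S}
  cell(6,9) abba: {A,S}
  cell(5,9) babba: {A,S,X2,X4}  orig:{A,S}

Original NTs in T[5,9] deriving "babba": ["A", "S"]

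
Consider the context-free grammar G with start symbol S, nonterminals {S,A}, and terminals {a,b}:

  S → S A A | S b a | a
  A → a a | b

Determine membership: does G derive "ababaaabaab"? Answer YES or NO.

CNF form of G:
  S -> S X2 | S X3 | a
  A -> T0 T0 | b
  T0 -> a
  T1 -> b
  X2 -> A A
  X3 -> T1 T0

CYK fill:
  cell(0,0) a: {S,T0}  orig:{S}
  cell(1,1) b: {A,T1}  orig:{A}
  cell(2,2) a: {S,T0}  orig:{S}
  cell(3,3) b: {A,T1}  orig:{A}
  cell(4,4) a: {S,T0}  orig:{S}
  cell(5,5) a: {S,T0}  orig:{S}
  cell(6,6) a: {S,T0}  orig:{S}
  cell(7,7) b: {A,T1}  orig:{A}
  cell(8,8) a: {S,T0}  orig:{S}
  cell(9,9) a: {S,T0}  orig:{S}
  cell(10,10) b: {A,T1}  orig:{A}
  cell(0,1) ab: ∅
  cell(1,2) ba: {X3}  orig:{}
  cell(2,3) ab: ∅
  cell(3,4) ba: {X3}  orig:{}
  cell(4,5) aa: {A}
  cell(5,6) aa: {A}
  cell(6,7) ab: ∅
  cell(7,8) ba: {X3}  orig:{}
  cell(8,9) aa: {A}
  cell(9,10) ab: ∅
  cell(0,2) aba: {S}
  cell(1,3) bab: ∅
  cell(2,4) aba: {S}
  cell(3,5) baa: {X2}  orig:{}
  cell(4,6) aaa: ∅
  cell(5,7) aab: {X2}  orig:{}
  cell(6,8) aba: {S}
  cell(7,9) baa: {X2}  orig:{}
  cell(8,10) aab: {X2}  orig:{}
  cell(0,3) abab: ∅
  cell(1,4) baba: ∅
  cell(2,5) abaa: {S}
  cell(3,6) baaa: ∅
  cell(4,7) aaab: {S}
  cell(5,8) aaba: ∅
  cell(6,9) abaa: {S}
  cell(7,10) baab: ∅
  cell(0,4) ababa: {S}
  cell(1,5) babaa: ∅
  cell(2,6) abaaa: ∅
  cell(3,7) baaab: ∅
  cell(4,8) aaaba: ∅
  cell(5,9) aabaa: ∅
  cell(6,10) abaab: ∅
  cell(0,5) ababaa: {S}
  cell(1,6) babaaa: ∅
  cell(2,7) abaaab: {S}
  cell(3,8) baaaba: ∅
  cell(4,9) aaabaa: ∅
  cell(5,10) aabaab: ∅
  cell(0,6) ababaaa: ∅
  cell(1,7) babaaab: ∅
  cell(2,8) abaaaba: ∅
  cell(3,9) baaabaa: ∅
  cell(4,10) aaabaab: {S}
  cell(0,7) ababaaab: {S}
  cell(1,8) babaaaba: ∅
  cell(2,9) abaaabaa: ∅
  cell(3,10) baaabaab: ∅
  cell(0,8) ababaaaba: ∅
  cell(1,9) babaaabaa: ∅
  cell(2,10) abaaabaab: {S}
  cell(0,9) ababaaabaa: ∅
  cell(1,10) babaaabaab: ∅
  cell(0,10) ababaaabaab: {S}

S ∈ T[0,10] ⇒ YES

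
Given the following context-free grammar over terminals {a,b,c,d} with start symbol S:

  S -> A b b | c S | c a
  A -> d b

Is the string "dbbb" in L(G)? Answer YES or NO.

Convert to CNF:
  S -> A X4 | T2 S | T2 T3
  A -> T0 T1
  T0 -> d
  T1 -> b
  T2 -> c
  T3 -> a
  X4 -> T1 T1

CYK table (by increasing span):
  [0..0]={T0}  "d"  orig:{}
  [1..1]={T1}  "b"  orig:{}
  [2..2]={T1}  "b"  orig:{}
  [3..3]={T1}  "b"  orig:{}
  [0..1]={A}  "db"
  [1..2]={X4}  "bb"  orig:{}
  [2..3]={X4}  "bb"  orig:{}
  [0..2]=∅  "dbb"
  [1..3]=∅  "bbb"
  [0..3]={S}  "dbbb"

S ∈ T[0,3] ⇒ YES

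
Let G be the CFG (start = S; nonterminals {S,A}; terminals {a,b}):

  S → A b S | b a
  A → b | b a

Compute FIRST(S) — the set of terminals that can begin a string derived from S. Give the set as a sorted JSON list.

Compute FIRST by fixpoint:
pass 1:
  A via A→b: +{b}
  S via S→A b S: +{b}
  FIRST[S]={b}  FIRST[A]={b}
pass 2: done
  FIRST[S]={b}  FIRST[A]={b}

FIRST(S) = ["b"]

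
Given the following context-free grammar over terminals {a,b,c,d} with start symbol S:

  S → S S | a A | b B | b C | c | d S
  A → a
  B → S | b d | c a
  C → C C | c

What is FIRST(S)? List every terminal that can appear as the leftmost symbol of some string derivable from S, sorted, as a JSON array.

FIRST sets, iterate to fixpoint:
[1]
  A via A→a: +{a}
  B via B→b d: +{b}
  B via B→c a: +{c}
  C via C→c: +{c}
  S via S→a A: +{a}
  S via S→b B: +{b}
  S via S→c: +{c}
  S via S→d S: +{d}
  S: {a,b,c,d}  A: {a}  B: {b,c}  C: {c}
[2]
  B via B→S: +{a,d}
  S: {a,b,c,d}  A: {a}  B: {a,b,c,d}  C: {c}
[3] done
  S: {a,b,c,d}  A: {a}  B: {a,b,c,d}  C: {c}

FIRST(S) = ["a", "b", "c", "d"]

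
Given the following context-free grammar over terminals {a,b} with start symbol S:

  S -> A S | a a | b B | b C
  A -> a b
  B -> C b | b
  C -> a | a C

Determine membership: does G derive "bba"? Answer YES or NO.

CNF form of G:
  S -> A S | T0 T0 | T1 B | T1 C
  A -> T0 T1
  B -> C T1 | b
  C -> T0 C | a
  T0 -> a
  T1 -> b

CYK fill:
  cell(0,0) b: {B,T1}  orig:{B}
  cell(1,1) b: {B,T1}  orig:{B}
  cell(2,2) a: {C,T0}  orig:{C}
  cell(0,1) bb: {S}
  cell(1,2) ba: {S}
  cell(0,2) bba: ∅

S ∉ T[0,2] ⇒ NO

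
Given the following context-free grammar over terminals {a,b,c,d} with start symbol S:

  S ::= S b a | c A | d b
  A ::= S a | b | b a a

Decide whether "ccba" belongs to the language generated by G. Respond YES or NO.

CNF form of G:
  S -> S X5 | T2 A | T3 T1
  A -> S T0 | T1 X4 | b
  T0 -> a
  T1 -> b
  T2 -> c
  T3 -> d
  X4 -> T0 T0
  X5 -> T1 T0

CYK fill:
  [0..0]={T2}  "c"  orig:{}
  [1..1]={T2}  "c"  orig:{}
  [2..2]={A,T1}  "b"  orig:{A}
  [3..3]={T0}  "a"  orig:{}
  [0..1]=∅  "cc"
  [1..2]={S}  "cb"
  [2..3]={X5}  "ba"  orig:{}
  [0..2]=∅  "ccb"
  [1..3]={A}  "cba"
  [0..3]={S}  "ccba"

S ∈ T[0,3] ⇒ YES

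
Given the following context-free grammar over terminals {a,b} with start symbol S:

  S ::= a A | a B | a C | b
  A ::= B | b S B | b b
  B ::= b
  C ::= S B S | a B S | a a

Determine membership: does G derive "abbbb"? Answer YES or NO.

Convert to CNF:
  S -> T1 A | T1 B | T1 C | b
  A -> T0 T0 | T0 X2 | b
  B -> b
  C -> S X3 | T1 T1 | T1 X4
  T0 -> b
  T1 -> a
  X2 -> S B
  X3 -> B S
  X4 -> B S

CYK fill:
  cell(0,0) a: {T1}  orig:{}
  cell(1,1) b: {A,B,S,T0}  orig:{A,B,S}
  cell(2,2) b: {A,B,S,T0}  orig:{A,B,S}
  cell(3,3) b: {A,B,S,T0}  orig:{A,B,S}
  cell(4,4) b: {A,B,S,T0}  orig:{A,B,S}
  cell(0,1) ab: {S}
  cell(1,2) bb: {A,X2,X3,X4}  orig:{A}
  cell(2,3) bb: {A,X2,X3,X4}  orig:{A}
  cell(3,4) bb: {A,X2,X3,X4}  orig:{A}
  cell(0,2) abb: {C,S,X2}  orig:{C,S}
  cell(1,3) bbb: {A,C}
  cell(2,4) bbb: {A,C}
  cell(0,3) abbb: {C,S,X2}  orig:{C,S}
  cell(1,4) bbbb: ∅
  cell(0,4) abbbb: {C,X2}  orig:{C}

S ∉ T[0,4] ⇒ NO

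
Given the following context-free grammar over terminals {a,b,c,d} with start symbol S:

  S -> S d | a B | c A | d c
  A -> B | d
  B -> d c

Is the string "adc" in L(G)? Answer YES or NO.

Convert to CNF:
  S -> S T0 | T0 T1 | T1 A | T2 B
  A -> T0 T1 | d
  B -> T0 T1
  T0 -> d
  T1 -> c
  T2 -> a

Fill CYK table bottom-up:
  cell(0,0) a: {T2}  orig:{}
  cell(1,1) d: {A,T0}  orig:{A}
  cell(2,2) c: {T1}  orig:{}
  cell(0,1) ad: ∅
  cell(1,2) dc: {A,B,S}
  cell(0,2) adc: {S}

S ∈ T[0,2] ⇒ YES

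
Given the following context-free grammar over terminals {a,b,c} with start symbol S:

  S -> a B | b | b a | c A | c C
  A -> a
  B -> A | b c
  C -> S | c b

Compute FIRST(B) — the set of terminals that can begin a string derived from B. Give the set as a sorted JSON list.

FIRST iteration:
iter 1:
  A via A→a: +{a}
  B via B→A: +{a}
  B via B→b c: +{b}
  C via C→c b: +{c}
  S via S→a B: +{a}
  S via S→b: +{b}
  S via S→c A: +{c}
  S: {a,b,c}  A: {a}  B: {a,b}  C: {c}
iter 2:
  C via C→S: +{a,b}
  S: {a,b,c}  A: {a}  B: {a,b}  C: {a,b,c}
iter 3: (stable)
  S: {a,b,c}  A: {a}  B: {a,b}  C: {a,b,c}

FIRST(B) = ["a", "b"]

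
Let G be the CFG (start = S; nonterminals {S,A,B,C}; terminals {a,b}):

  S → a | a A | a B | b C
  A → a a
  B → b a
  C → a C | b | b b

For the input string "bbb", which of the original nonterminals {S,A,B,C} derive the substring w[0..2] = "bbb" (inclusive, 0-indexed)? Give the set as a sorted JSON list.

CNF form of G:
  S -> T0 A | T0 B | T1 C | a
  A -> T0 T0
  B -> T1 T0
  C -> T0 C | T1 T1 | b
  T0 -> a
  T1 -> b

CYK fill, restricted to cells inside w[0..2]:
  [0..0]={C,T1}  "b"  orig:{C}
  [1..1]={C,T1}  "b"  orig:{C}
  [2..2]={C,T1}  "b"  orig:{C}
  [0..1]={C,S}  "bb"
  [1..2]={C,S}  "bb"
  [0..2]={S}  "bbb"

Original NTs in T[0,2] deriving "bbb": ["S"]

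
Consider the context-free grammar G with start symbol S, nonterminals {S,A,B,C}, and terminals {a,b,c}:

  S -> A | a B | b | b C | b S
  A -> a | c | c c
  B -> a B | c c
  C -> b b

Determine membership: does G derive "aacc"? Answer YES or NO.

Convert to CNF:
  S -> T0 T0 | T1 B | T2 C | T2 S | a | b | c
  A -> T0 T0 | a | c
  B -> T0 T0 | T1 B
  C -> T2 T2
  T0 -> c
  T1 -> a
  T2 -> b

CYK fill:
  cell(0,0) a: {A,S,T1}  orig:{A,S}
  cell(1,1) a: {A,S,T1}  orig:{A,S}
  cell(2,2) c: {A,S,T0}  orig:{A,S}
  cell(3,3) c: {A,S,T0}  orig:{A,S}
  cell(0,1) aa: ∅
  cell(1,2) ac: ∅
  cell(2,3) cc: {A,B,S}
  cell(0,2) aac: ∅
  cell(1,3) acc: {B,S}
  cell(0,3) aacc: {B,S}

S ∈ T[0,3] ⇒ YES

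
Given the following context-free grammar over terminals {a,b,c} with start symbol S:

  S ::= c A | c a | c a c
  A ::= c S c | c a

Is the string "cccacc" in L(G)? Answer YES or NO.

Convert to CNF:
  S -> T0 A | T0 T1 | T0 X3
  A -> T0 T1 | T0 X2
  T0 -> c
  T1 -> a
  X2 -> S T0
  X3 -> T1 T0

CYK fill:
  T[0,0] 'c' = {T0}  orig:{}
  T[1,1] 'c' = {T0}  orig:{}
  T[2,2] 'c' = {T0}  orig:{}
  T[3,3] 'a' = {T1}  orig:{}
  T[4,4] 'c' = {T0}  orig:{}
  T[5,5] 'c' = {T0}  orig:{}
  T[0,1] 'cc' = ∅
  T[1,2] 'cc' = ∅
  T[2,3] 'ca' = {A,S}
  T[3,4] 'ac' = {X3}  orig:{}
  T[4,5] 'cc' = ∅
  T[0,2] 'ccc' = ∅
  T[1,3] 'cca' = {S}
  T[2,4] 'cac' = {S,X2}  orig:{S}
  T[3,5] 'acc' = ∅
  T[0,3] 'ccca' = ∅
  T[1,4] 'ccac' = {A,X2}  orig:{A}
  T[2,5] 'cacc' = {X2}  orig:{}
  T[0,4] 'cccac' = {A,S}
  T[1,5] 'ccacc' = {A}
  T[0,5] 'cccacc' = {S,X2}  orig:{S}

S ∈ T[0,5] ⇒ YES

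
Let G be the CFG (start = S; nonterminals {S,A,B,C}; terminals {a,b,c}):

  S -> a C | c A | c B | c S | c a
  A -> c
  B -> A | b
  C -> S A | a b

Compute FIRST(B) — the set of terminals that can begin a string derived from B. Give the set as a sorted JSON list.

Compute FIRST by fixpoint:
round 1:
  A via A→c: +{c}
  B via B→A: +{c}
  B via B→b: +{b}
  C via C→a b: +{a}
  S via S→a C: +{a}
  S via S→c A: +{c}
  FIRST[S]={a,c}  FIRST[A]={c}  FIRST[B]={b,c}  FIRST[C]={a}
round 2:
  C via C→S A: +{c}
  FIRST[S]={a,c}  FIRST[A]={c}  FIRST[B]={b,c}  FIRST[C]={a,c}
round 3: done
  FIRST[S]={a,c}  FIRST[A]={c}  FIRST[B]={b,c}  FIRST[C]={a,c}

FIRST(B) = ["b", "c"]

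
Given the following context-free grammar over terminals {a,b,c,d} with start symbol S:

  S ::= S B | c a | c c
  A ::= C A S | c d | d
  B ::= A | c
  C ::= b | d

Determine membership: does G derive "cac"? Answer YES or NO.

CNF form of G:
  S -> S B | T0 T0 | T0 T2
  A -> C X3 | T0 T1 | d
  B -> C X4 | T0 T1 | c | d
  C -> b | d
  T0 -> c
  T1 -> d
  T2 -> a
  X3 -> A S
  X4 -> A S

Fill CYK table bottom-up:
  cell(0,0) c: {B,T0}  orig:{B}
  cell(1,1) a: {T2}  orig:{}
  cell(2,2) c: {B,T0}  orig:{B}
  cell(0,1) ca: {S}
  cell(1,2) ac: ∅
  cell(0,2) cac: {S}

S ∈ T[0,2] ⇒ YES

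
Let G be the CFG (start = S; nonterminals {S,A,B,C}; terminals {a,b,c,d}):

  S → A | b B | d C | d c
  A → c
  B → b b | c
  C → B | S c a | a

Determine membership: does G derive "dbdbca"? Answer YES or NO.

CNF form of G:
  S -> T0 B | T3 C | T3 T1 | c
  A -> c
  B -> T0 T0 | c
  C -> S X4 | T0 T0 | a | c
  T0 -> b
  T1 -> c
  T2 -> a
  T3 -> d
  X4 -> T1 T2

Fill CYK table bottom-up:
  [0..0]={T3}  "d"  orig:{}
  [1..1]={T0}  "b"  orig:{}
  [2..2]={T3}  "d"  orig:{}
  [3..3]={T0}  "b"  orig:{}
  [4..4]={A,B,C,S,T1}  "c"  orig:{A,B,C,S}
  [5..5]={C,T2}  "a"  orig:{C}
  [0..1]=∅  "db"
  [1..2]=∅  "bd"
  [2..3]=∅  "db"
  [3..4]={S}  "bc"
  [4..5]={X4}  "ca"  orig:{}
  [0..2]=∅  "dbd"
  [1..3]=∅  "bdb"
  [2..4]=∅  "dbc"
  [3..5]=∅  "bca"
  [0..3]=∅  "dbdb"
  [1..4]=∅  "bdbc"
  [2..5]=∅  "dbca"
  [0..4]=∅  "dbdbc"
  [1..5]=∅  "bdbca"
  [0..5]=∅  "dbdbca"

S ∉ T[0,5] ⇒ NO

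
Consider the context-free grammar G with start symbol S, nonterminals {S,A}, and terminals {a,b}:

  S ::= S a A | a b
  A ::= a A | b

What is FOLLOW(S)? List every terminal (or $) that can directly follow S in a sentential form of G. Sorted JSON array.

FIRST sets, iterate to fixpoint:
round 1:
  A via A→a A: +{a}
  A via A→b: +{b}
  S via S→a b: +{a}
  FIRST(S)={a}  FIRST(A)={a,b}
round 2: (no change)
  FIRST(S)={a}  FIRST(A)={a,b}

Compute FOLLOW by fixpoint:
FOLLOW(S) := {$}
pass 1:
  S→S a A: FOLLOW(S) ⊇ FIRST(a) = {a}; new: +{a}
  S→S a A: FOLLOW(A) ⊇ FOLLOW(S) ⊇ {$,a}; new: +{$,a}
  FOLLOW[S]={$,a}  FOLLOW[A]={$,a}
pass 2: (stable)
  FOLLOW[S]={$,a}  FOLLOW[A]={$,a}

FOLLOW(S) = ["$", "a"]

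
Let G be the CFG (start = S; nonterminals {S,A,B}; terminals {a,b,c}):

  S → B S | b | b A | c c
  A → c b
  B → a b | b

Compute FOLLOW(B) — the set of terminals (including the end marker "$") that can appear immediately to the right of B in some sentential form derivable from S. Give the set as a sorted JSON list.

FIRST sets, iterate to fixpoint:
round 1:
  A via A→c b: +{c}
  B via B→a b: +{a}
  B via B→b: +{b}
  S via S→B S: +{a,b}
  S via S→c c: +{c}
  S: {a,b,c}  A: {c}  B: {a,b}
round 2: done
  S: {a,b,c}  A: {c}  B: {a,b}

Compute FOLLOW by fixpoint:
seed FOLLOW(S) with $
iter 1:
  S→B S: FOLLOW(B) ⊇ FIRST(S) = {a,b,c}; new: +{a,b,c}
  S→b A: FOLLOW(A) ⊇ FOLLOW(S) ⊇ {$}; new: +{$}
  FOLLOW(S)={$}  FOLLOW(A)={$}  FOLLOW(B)={a,b,c}
iter 2: done
  FOLLOW(S)={$}  FOLLOW(A)={$}  FOLLOW(B)={a,b,c}

FOLLOW(B) = ["a", "b", "c"]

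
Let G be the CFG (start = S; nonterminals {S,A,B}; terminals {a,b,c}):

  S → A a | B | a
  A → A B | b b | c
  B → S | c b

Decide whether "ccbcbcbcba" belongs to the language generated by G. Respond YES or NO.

CNF form of G:
  S -> A T1 | T2 T0 | a
  A -> A B | T0 T0 | c
  B -> A T1 | T2 T0 | a
  T0 -> b
  T1 -> a
  T2 -> c

CYK table (by increasing span):
  [0..0]={A,T2}  "c"  orig:{A}
  [1..1]={A,T2}  "c"  orig:{A}
  [2..2]={T0}  "b"  orig:{}
  [3..3]={A,T2}  "c"  orig:{A}
  [4..4]={T0}  "b"  orig:{}
  [5..5]={A,T2}  "c"  orig:{A}
  [6..6]={T0}  "b"  orig:{}
  [7..7]={A,T2}  "c"  orig:{A}
  [8..8]={T0}  "b"  orig:{}
  [9..9]={B,S,T1}  "a"  orig:{B,S}
  [0..1]=∅  "cc"
  [1..2]={B,S}  "cb"
  [2..3]=∅  "bc"
  [3..4]={B,S}  "cb"
  [4..5]=∅  "bc"
  [5..6]={B,S}  "cb"
  [6..7]=∅  "bc"
  [7..8]={B,S}  "cb"
  [8..9]=∅  "ba"
  [0..2]={A}  "ccb"
  [1..3]=∅  "cbc"
  [2..4]=∅  "bcb"
  [3..5]=∅  "cbc"
  [4..6]=∅  "bcb"
  [5..7]=∅  "cbc"
  [6..8]=∅  "bcb"
  [7..9]=∅  "cba"
  [0..3]=∅  "ccbc"
  [1..4]=∅  "cbcb"
  [2..5]=∅  "bcbc"
  [3..6]=∅  "cbcb"
  [4..7]=∅  "bcbc"
  [5..8]=∅  "cbcb"
  [6..9]=∅  "bcba"
  [0..4]={A}  "ccbcb"
  [1..5]=∅  "cbcbc"
  [2..6]=∅  "bcbcb"
  [3..7]=∅  "cbcbc"
  [4..8]=∅  "bcbcb"
  [5..9]=∅  "cbcba"
  [0..5]=∅  "ccbcbc"
  [1..6]=∅  "cbcbcb"
  [2..7]=∅  "bcbcbc"
  [3..8]=∅  "cbcbcb"
  [4..9]=∅  "bcbcba"
  [0..6]={A}  "ccbcbcb"
  [1..7]=∅  "cbcbcbc"
  [2..8]=∅  "bcbcbcb"
  [3..9]=∅  "cbcbcba"
  [0..7]=∅  "ccbcbcbc"
  [1..8]=∅  "cbcbcbcb"
  [2..9]=∅  "bcbcbcba"
  [0..8]={A}  "ccbcbcbcb"
  [1..9]=∅  "cbcbcbcba"
  [0..9]={A,B,S}  "ccbcbcbcba"

S ∈ T[0,9] ⇒ YES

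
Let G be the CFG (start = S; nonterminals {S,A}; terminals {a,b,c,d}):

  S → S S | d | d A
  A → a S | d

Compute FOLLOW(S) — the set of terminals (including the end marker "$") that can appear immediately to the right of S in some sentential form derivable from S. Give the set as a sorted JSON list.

FIRST iteration:
[1]
  A via A→a S: +{a}
  A via A→d: +{d}
  S via S→d: +{d}
  S: {d}  A: {a,d}
[2] (stable)
  S: {d}  A: {a,d}

FOLLOW iteration:
initialize: $ ∈ FOLLOW(S)
round 1:
  S→S S: FOLLOW(S) ⊇ FIRST(S) = {d}; new: +{d}
  S→d A: FOLLOW(A) ⊇ FOLLOW(S) ⊇ {$,d}; new: +{$,d}
  S: {$,d}  A: {$,d}
round 2: (no change)
  S: {$,d}  A: {$,d}

FOLLOW(S) = ["$", "d"]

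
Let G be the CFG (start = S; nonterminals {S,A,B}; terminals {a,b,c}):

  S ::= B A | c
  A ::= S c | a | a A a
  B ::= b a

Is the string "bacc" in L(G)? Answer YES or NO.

Convert to CNF:
  S -> B A | c
  A -> S T0 | T1 X3 | a
  B -> T2 T1
  T0 -> c
  T1 -> a
  T2 -> b
  X3 -> A T1

CYK table (by increasing span):
  T[0,0] 'b' = {T2}  orig:{}
  T[1,1] 'a' = {A,T1}  orig:{A}
  T[2,2] 'c' = {S,T0}  orig:{S}
  T[3,3] 'c' = {S,T0}  orig:{S}
  T[0,1] 'ba' = {B}
  T[1,2] 'ac' = ∅
  T[2,3] 'cc' = {A}
  T[0,2] 'bac' = ∅
  T[1,3] 'acc' = ∅
  T[0,3] 'bacc' = {S}

S ∈ T[0,3] ⇒ YES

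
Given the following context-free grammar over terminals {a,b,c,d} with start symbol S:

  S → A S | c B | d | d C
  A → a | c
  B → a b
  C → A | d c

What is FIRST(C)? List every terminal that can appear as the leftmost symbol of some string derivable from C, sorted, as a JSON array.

FIRST iteration:
[1]
  A via A→a: +{a}
  A via A→c: +{c}
  B via B→a b: +{a}
  C via C→A: +{a,c}
  C via C→d c: +{d}
  S via S→A S: +{a,c}
  S via S→d: +{d}
  FIRST[S]={a,c,d}  FIRST[A]={a,c}  FIRST[B]={a}  FIRST[C]={a,c,d}
[2] (no change)
  FIRST[S]={a,c,d}  FIRST[A]={a,c}  FIRST[B]={a}  FIRST[C]={a,c,d}

FIRST(C) = ["a", "c", "d"]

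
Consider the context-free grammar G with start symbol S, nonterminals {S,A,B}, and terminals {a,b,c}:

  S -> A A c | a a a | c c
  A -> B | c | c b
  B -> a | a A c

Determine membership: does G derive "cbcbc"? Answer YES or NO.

Convert to CNF:
  S -> A X5 | T0 X6 | T1 T1
  A -> T0 X3 | T1 T2 | a | c
  B -> T0 X4 | a
  T0 -> a
  T1 -> c
  T2 -> b
  X3 -> A T1
  X4 -> A T1
  X5 -> A T1
  X6 -> T0 T0

CYK table (by increasing span):
  T[0,0] 'c' = {A,T1}  orig:{A}
  T[1,1] 'b' = {T2}  orig:{}
  T[2,2] 'c' = {A,T1}  orig:{A}
  T[3,3] 'b' = {T2}  orig:{}
  T[4,4] 'c' = {A,T1}  orig:{A}
  T[0,1] 'cb' = {A}
  T[1,2] 'bc' = ∅
  T[2,3] 'cb' = {A}
  T[3,4] 'bc' = ∅
  T[0,2] 'cbc' = {X3,X4,X5}  orig:{}
  T[1,3] 'bcb' = ∅
  T[2,4] 'cbc' = {X3,X4,X5}  orig:{}
  T[0,3] 'cbcb' = ∅
  T[1,4] 'bcbc' = ∅
  T[0,4] 'cbcbc' = {S}

S ∈ T[0,4] ⇒ YES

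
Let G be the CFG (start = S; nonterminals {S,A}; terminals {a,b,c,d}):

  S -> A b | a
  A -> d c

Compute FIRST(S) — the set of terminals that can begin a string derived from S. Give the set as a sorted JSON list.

FIRST iteration:
pass 1:
  A via A→d c: +{d}
  S via S→A b: +{d}
  S via S→a: +{a}
  FIRST[S]={a,d}  FIRST[A]={d}
pass 2: done
  FIRST[S]={a,d}  FIRST[A]={d}

FIRST(S) = ["a", "d"]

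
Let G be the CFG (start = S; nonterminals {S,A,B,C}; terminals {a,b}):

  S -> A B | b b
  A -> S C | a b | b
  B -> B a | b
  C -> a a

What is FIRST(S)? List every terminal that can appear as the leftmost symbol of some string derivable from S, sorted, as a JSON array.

FIRST iteration:
pass 1:
  A via A→a b: +{a}
  A via A→b: +{b}
  B via B→b: +{b}
  C via C→a a: +{a}
  S via S→A B: +{a,b}
  FIRST(S)={a,b}  FIRST(A)={a,b}  FIRST(B)={b}  FIRST(C)={a}
pass 2: (no change)
  FIRST(S)={a,b}  FIRST(A)={a,b}  FIRST(B)={b}  FIRST(C)={a}

FIRST(S) = ["a", "b"]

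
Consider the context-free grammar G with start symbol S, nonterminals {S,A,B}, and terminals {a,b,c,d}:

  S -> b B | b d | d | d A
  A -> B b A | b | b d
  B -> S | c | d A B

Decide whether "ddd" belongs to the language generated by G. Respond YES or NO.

Convert to CNF:
  S -> T0 B | T0 T1 | T1 A | d
  A -> B X2 | T0 T1 | b
  B -> T0 B | T0 T1 | T1 A | T1 X3 | c | d
  T0 -> b
  T1 -> d
  X2 -> T0 A
  X3 -> A B

CYK table (by increasing span):
  [0..0]={B,S,T1}  "d"  orig:{B,S}
  [1..1]={B,S,T1}  "d"  orig:{B,S}
  [2..2]={B,S,T1}  "d"  orig:{B,S}
  [0..1]=∅  "dd"
  [1..2]=∅  "dd"
  [0..2]=∅  "ddd"

S ∉ T[0,2] ⇒ NO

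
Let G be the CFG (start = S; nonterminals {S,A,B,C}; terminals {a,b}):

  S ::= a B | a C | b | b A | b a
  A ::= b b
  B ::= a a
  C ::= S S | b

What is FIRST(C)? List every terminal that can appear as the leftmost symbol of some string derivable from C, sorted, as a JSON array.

Compute FIRST by fixpoint:
iter 1:
  A via A→b b: +{b}
  B via B→a a: +{a}
  C via C→b: +{b}
  S via S→a B: +{a}
  S via S→b: +{b}
  FIRST[S]={a,b}  FIRST[A]={b}  FIRST[B]={a}  FIRST[C]={b}
iter 2:
  C via C→S S: +{a}
  FIRST[S]={a,b}  FIRST[A]={b}  FIRST[B]={a}  FIRST[C]={a,b}
iter 3: (no change)
  FIRST[S]={a,b}  FIRST[A]={b}  FIRST[B]={a}  FIRST[C]={a,b}

FIRST(C) = ["a", "b"]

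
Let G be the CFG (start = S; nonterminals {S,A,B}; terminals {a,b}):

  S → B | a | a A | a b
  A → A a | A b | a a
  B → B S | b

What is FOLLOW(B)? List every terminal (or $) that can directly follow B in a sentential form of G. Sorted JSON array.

FIRST sets, iterate to fixpoint:
iter 1:
  A via A→a a: +{a}
  B via B→b: +{b}
  S via S→B: +{b}
  S via S→a: +{a}
  FIRST(S)={a,b}  FIRST(A)={a}  FIRST(B)={b}
iter 2: — fixpoint
  FIRST(S)={a,b}  FIRST(A)={a}  FIRST(B)={b}

FOLLOW sets:
initialize: $ ∈ FOLLOW(S)
[1]
  A→A a: FOLLOW(A) ⊇ FIRST(a) = {a}; new: +{a}
  A→A b: FOLLOW(A) ⊇ FIRST(b) = {b}; new: +{b}
  B→B S: FOLLOW(B) ⊇ FIRST(S) = {a,b}; new: +{a,b}
  B→B S: FOLLOW(S) ⊇ FOLLOW(B) ⊇ {a,b}; new: +{a,b}
  S→B: FOLLOW(B) ⊇ FOLLOW(S) ⊇ {$,a,b}; new: +{$}
  S→a A: FOLLOW(A) ⊇ FOLLOW(S) ⊇ {$,a,b}; new: +{$}
  FOLLOW[S]={$,a,b}  FOLLOW[A]={$,a,b}  FOLLOW[B]={$,a,b}
[2] done
  FOLLOW[S]={$,a,b}  FOLLOW[A]={$,a,b}  FOLLOW[B]={$,a,b}

FOLLOW(B) = ["$", "a", "b"]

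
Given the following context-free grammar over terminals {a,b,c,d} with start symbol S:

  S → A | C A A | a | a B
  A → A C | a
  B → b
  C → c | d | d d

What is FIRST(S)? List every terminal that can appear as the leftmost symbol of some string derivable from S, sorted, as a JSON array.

Compute FIRST by fixpoint:
[1]
  A via A→a: +{a}
  B via B→b: +{b}
  C via C→c: +{c}
  C via C→d: +{d}
  S via S→A: +{a}
  S via S→C A A: +{c,d}
  FIRST(S)={a,c,d}  FIRST(A)={a}  FIRST(B)={b}  FIRST(C)={c,d}
[2] (no change)
  FIRST(S)={a,c,d}  FIRST(A)={a}  FIRST(B)={b}  FIRST(C)={c,d}

FIRST(S) = ["a", "c", "d"]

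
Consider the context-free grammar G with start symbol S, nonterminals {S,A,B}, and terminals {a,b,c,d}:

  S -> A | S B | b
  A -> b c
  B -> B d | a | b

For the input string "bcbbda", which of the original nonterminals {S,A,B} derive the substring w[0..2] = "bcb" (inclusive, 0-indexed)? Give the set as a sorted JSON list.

CNF form of G:
  S -> S B | T0 T1 | b
  A -> T0 T1
  B -> B T2 | a | b
  T0 -> b
  T1 -> c
  T2 -> d

Fill CYK table bottom-up — only the sub-triangle for w[0..2]:
  cell(0,0) b: {B,S,T0}  orig:{B,S}
  cell(1,1) c: {T1}  orig:{}
  cell(2,2) b: {B,S,T0}  orig:{B,S}
  cell(0,1) bc: {A,S}
  cell(1,2) cb: ∅
  cell(0,2) bcb: {S}

Original NTs in T[0,2] deriving "bcb": ["S"]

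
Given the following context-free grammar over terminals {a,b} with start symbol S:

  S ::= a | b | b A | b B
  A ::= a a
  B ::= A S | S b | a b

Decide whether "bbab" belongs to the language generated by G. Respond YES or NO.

CNF form of G:
  S -> T1 A | T1 B | a | b
  A -> T0 T0
  B -> A S | S T1 | T0 T1
  T0 -> a
  T1 -> b

CYK table (by increasing span):
  [0..0]={S,T1}  "b"  orig:{S}
  [1..1]={S,T1}  "b"  orig:{S}
  [2..2]={S,T0}  "a"  orig:{S}
  [3..3]={S,T1}  "b"  orig:{S}
  [0..1]={B}  "bb"
  [1..2]=∅  "ba"
  [2..3]={B}  "ab"
  [0..2]=∅  "bba"
  [1..3]={S}  "bab"
  [0..3]=∅  "bbab"

S ∉ T[0,3] ⇒ NO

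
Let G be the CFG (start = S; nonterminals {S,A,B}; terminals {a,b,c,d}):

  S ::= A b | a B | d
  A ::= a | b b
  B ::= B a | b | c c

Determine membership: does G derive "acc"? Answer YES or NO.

CNF form of G:
  S -> A T0 | T1 B | d
  A -> T0 T0 | a
  B -> B T1 | T2 T2 | b
  T0 -> b
  T1 -> a
  T2 -> c

CYK fill:
  cell(0,0) a: {A,T1}  orig:{A}
  cell(1,1) c: {T2}  orig:{}
  cell(2,2) c: {T2}  orig:{}
  cell(0,1) ac: ∅
  cell(1,2) cc: {B}
  cell(0,2) acc: {S}

S ∈ T[0,2] ⇒ YES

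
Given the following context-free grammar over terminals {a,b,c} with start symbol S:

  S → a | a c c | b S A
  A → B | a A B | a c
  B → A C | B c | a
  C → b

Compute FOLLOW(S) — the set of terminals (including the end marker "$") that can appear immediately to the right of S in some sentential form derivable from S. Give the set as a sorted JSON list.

FIRST iteration:
pass 1:
  A via A→a A B: +{a}
  B via B→A C: +{a}
  C via C→b: +{b}
  S via S→a: +{a}
  S via S→b S A: +{b}
  FIRST[S]={a,b}  FIRST[A]={a}  FIRST[B]={a}  FIRST[C]={b}
pass 2: (stable)
  FIRST[S]={a,b}  FIRST[A]={a}  FIRST[B]={a}  FIRST[C]={b}

Compute FOLLOW by fixpoint:
initialize: $ ∈ FOLLOW(S)
pass 1:
  A→a A B: FOLLOW(A) ⊇ FIRST(B) = {a}; new: +{a}
  A→a A B: FOLLOW(B) ⊇ FOLLOW(A) ⊇ {a}; new: +{a}
  B→A C: FOLLOW(A) ⊇ FIRST(C) = {b}; new: +{b}
  B→A C: FOLLOW(C) ⊇ FOLLOW(B) ⊇ {a}; new: +{a}
  B→B c: FOLLOW(B) ⊇ FIRST(c) = {c}; new: +{c}
  S→b S A: FOLLOW(S) ⊇ FIRST(A) = {a}; new: +{a}
  S→b S A: FOLLOW(A) ⊇ FOLLOW(S) ⊇ {$,a}; new: +{$}
  FOLLOW[S]={$,a}  FOLLOW[A]={$,a,b}  FOLLOW[B]={a,c}  FOLLOW[C]={a}
pass 2:
  A→B: FOLLOW(B) ⊇ FOLLOW(A) ⊇ {$,a,b}; new: +{$,b}
  B→A C: FOLLOW(C) ⊇ FOLLOW(B) ⊇ {$,a,b,c}; new: +{$,b,c}
  FOLLOW[S]={$,a}  FOLLOW[A]={$,a,b}  FOLLOW[B]={$,a,b,c}  FOLLOW[C]={$,a,b,c}
pass 3: (stable)
  FOLLOW[S]={$,a}  FOLLOW[A]={$,a,b}  FOLLOW[B]={$,a,b,c}  FOLLOW[C]={$,a,b,c}

FOLLOW(S) = ["$", "a"]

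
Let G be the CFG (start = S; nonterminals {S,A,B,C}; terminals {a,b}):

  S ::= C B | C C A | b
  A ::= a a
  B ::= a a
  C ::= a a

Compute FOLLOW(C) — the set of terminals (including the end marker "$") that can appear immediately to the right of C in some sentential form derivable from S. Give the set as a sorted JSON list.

Compute FIRST by fixpoint:
[1]
  A via A→a a: +{a}
  B via B→a a: +{a}
  C via C→a a: +{a}
  S via S→C B: +{a}
  S via S→b: +{b}
  S: {a,b}  A: {a}  B: {a}  C: {a}
[2] (no change)
  S: {a,b}  A: {a}  B: {a}  C: {a}

FOLLOW iteration:
FOLLOW(S) := {$}
[1]
  S→C B: FOLLOW(C) ⊇ FIRST(B) = {a}; new: +{a}
  S→C B: FOLLOW(B) ⊇ FOLLOW(S) ⊇ {$}; new: +{$}
  S→C C A: FOLLOW(A) ⊇ FOLLOW(S) ⊇ {$}; new: +{$}
  FOLLOW[S]={$}  FOLLOW[A]={$}  FOLLOW[B]={$}  FOLLOW[C]={a}
[2] (no change)
  FOLLOW[S]={$}  FOLLOW[A]={$}  FOLLOW[B]={$}  FOLLOW[C]={a}

FOLLOW(C) = ["a"]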